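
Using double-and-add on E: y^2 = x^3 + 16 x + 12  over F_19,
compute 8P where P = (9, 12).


k = 8 = 1000_2 (binary, LSB first: 0001)
Double-and-add from P = (9, 12):
  bit 0 = 0: acc unchanged = O
  bit 1 = 0: acc unchanged = O
  bit 2 = 0: acc unchanged = O
  bit 3 = 1: acc = O + (4, 8) = (4, 8)

8P = (4, 8)


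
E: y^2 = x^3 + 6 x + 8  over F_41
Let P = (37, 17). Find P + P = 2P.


Doubling: s = (3 x1^2 + a) / (2 y1)
s = (3*37^2 + 6) / (2*17) mod 41 = 4
x3 = s^2 - 2 x1 mod 41 = 4^2 - 2*37 = 24
y3 = s (x1 - x3) - y1 mod 41 = 4 * (37 - 24) - 17 = 35

2P = (24, 35)


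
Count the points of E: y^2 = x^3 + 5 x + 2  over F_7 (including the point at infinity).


For each x in F_7, count y with y^2 = x^3 + 5 x + 2 mod 7:
  x = 0: RHS = 2, y in [3, 4]  -> 2 point(s)
  x = 1: RHS = 1, y in [1, 6]  -> 2 point(s)
  x = 3: RHS = 2, y in [3, 4]  -> 2 point(s)
  x = 4: RHS = 2, y in [3, 4]  -> 2 point(s)
Affine points: 8. Add the point at infinity: total = 9.

#E(F_7) = 9


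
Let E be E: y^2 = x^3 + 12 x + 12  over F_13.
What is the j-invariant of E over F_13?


Delta = -16(4 a^3 + 27 b^2) mod 13 = 9
-1728 * (4 a)^3 = -1728 * (4*12)^3 mod 13 = 1
j = 1 * 9^(-1) mod 13 = 3

j = 3 (mod 13)


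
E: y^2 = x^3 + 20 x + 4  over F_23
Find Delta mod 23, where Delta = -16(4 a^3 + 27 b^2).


4 a^3 + 27 b^2 = 4*20^3 + 27*4^2 = 32000 + 432 = 32432
Delta = -16 * (32432) = -518912
Delta mod 23 = 14

Delta = 14 (mod 23)


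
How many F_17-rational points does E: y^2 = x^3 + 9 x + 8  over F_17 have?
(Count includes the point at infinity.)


For each x in F_17, count y with y^2 = x^3 + 9 x + 8 mod 17:
  x = 0: RHS = 8, y in [5, 12]  -> 2 point(s)
  x = 1: RHS = 1, y in [1, 16]  -> 2 point(s)
  x = 2: RHS = 0, y in [0]  -> 1 point(s)
  x = 5: RHS = 8, y in [5, 12]  -> 2 point(s)
  x = 9: RHS = 2, y in [6, 11]  -> 2 point(s)
  x = 12: RHS = 8, y in [5, 12]  -> 2 point(s)
  x = 15: RHS = 16, y in [4, 13]  -> 2 point(s)
  x = 16: RHS = 15, y in [7, 10]  -> 2 point(s)
Affine points: 15. Add the point at infinity: total = 16.

#E(F_17) = 16


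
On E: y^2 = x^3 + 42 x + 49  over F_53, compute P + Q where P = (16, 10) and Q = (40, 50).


P != Q, so use the chord formula.
s = (y2 - y1) / (x2 - x1) = (40) / (24) mod 53 = 37
x3 = s^2 - x1 - x2 mod 53 = 37^2 - 16 - 40 = 41
y3 = s (x1 - x3) - y1 mod 53 = 37 * (16 - 41) - 10 = 19

P + Q = (41, 19)


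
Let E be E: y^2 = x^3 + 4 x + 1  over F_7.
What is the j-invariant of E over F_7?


Delta = -16(4 a^3 + 27 b^2) mod 7 = 1
-1728 * (4 a)^3 = -1728 * (4*4)^3 mod 7 = 1
j = 1 * 1^(-1) mod 7 = 1

j = 1 (mod 7)


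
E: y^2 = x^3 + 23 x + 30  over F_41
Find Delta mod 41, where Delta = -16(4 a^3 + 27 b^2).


4 a^3 + 27 b^2 = 4*23^3 + 27*30^2 = 48668 + 24300 = 72968
Delta = -16 * (72968) = -1167488
Delta mod 41 = 28

Delta = 28 (mod 41)


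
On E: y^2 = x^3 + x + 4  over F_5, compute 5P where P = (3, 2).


k = 5 = 101_2 (binary, LSB first: 101)
Double-and-add from P = (3, 2):
  bit 0 = 1: acc = O + (3, 2) = (3, 2)
  bit 1 = 0: acc unchanged = (3, 2)
  bit 2 = 1: acc = (3, 2) + (3, 2) = (3, 3)

5P = (3, 3)


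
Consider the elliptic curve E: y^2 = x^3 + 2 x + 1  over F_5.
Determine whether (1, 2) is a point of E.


Check whether y^2 = x^3 + 2 x + 1 (mod 5) for (x, y) = (1, 2).
LHS: y^2 = 2^2 mod 5 = 4
RHS: x^3 + 2 x + 1 = 1^3 + 2*1 + 1 mod 5 = 4
LHS = RHS

Yes, on the curve


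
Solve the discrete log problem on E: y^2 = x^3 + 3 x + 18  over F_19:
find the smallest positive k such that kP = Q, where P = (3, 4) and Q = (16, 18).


Enumerate multiples of P until we hit Q = (16, 18):
  1P = (3, 4)
  2P = (14, 7)
  3P = (6, 9)
  4P = (17, 17)
  5P = (5, 5)
  6P = (16, 18)
Match found at i = 6.

k = 6


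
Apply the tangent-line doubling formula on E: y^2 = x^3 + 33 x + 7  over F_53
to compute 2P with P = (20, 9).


Doubling: s = (3 x1^2 + a) / (2 y1)
s = (3*20^2 + 33) / (2*9) mod 53 = 42
x3 = s^2 - 2 x1 mod 53 = 42^2 - 2*20 = 28
y3 = s (x1 - x3) - y1 mod 53 = 42 * (20 - 28) - 9 = 26

2P = (28, 26)


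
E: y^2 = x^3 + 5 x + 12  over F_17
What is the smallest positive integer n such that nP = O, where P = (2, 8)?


Compute successive multiples of P until we hit O:
  1P = (2, 8)
  2P = (13, 9)
  3P = (11, 2)
  4P = (12, 10)
  5P = (1, 16)
  6P = (10, 5)
  7P = (7, 13)
  8P = (9, 2)
  ... (continuing to 21P)
  21P = O

ord(P) = 21


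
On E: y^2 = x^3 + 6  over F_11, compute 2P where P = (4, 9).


k = 2 = 10_2 (binary, LSB first: 01)
Double-and-add from P = (4, 9):
  bit 0 = 0: acc unchanged = O
  bit 1 = 1: acc = O + (4, 2) = (4, 2)

2P = (4, 2)


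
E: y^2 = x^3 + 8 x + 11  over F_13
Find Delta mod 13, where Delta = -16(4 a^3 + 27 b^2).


4 a^3 + 27 b^2 = 4*8^3 + 27*11^2 = 2048 + 3267 = 5315
Delta = -16 * (5315) = -85040
Delta mod 13 = 6

Delta = 6 (mod 13)


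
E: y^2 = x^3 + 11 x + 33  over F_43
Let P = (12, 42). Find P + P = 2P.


Doubling: s = (3 x1^2 + a) / (2 y1)
s = (3*12^2 + 11) / (2*42) mod 43 = 15
x3 = s^2 - 2 x1 mod 43 = 15^2 - 2*12 = 29
y3 = s (x1 - x3) - y1 mod 43 = 15 * (12 - 29) - 42 = 4

2P = (29, 4)


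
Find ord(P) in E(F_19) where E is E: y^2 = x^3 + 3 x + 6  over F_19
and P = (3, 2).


Compute successive multiples of P until we hit O:
  1P = (3, 2)
  2P = (17, 7)
  3P = (0, 14)
  4P = (13, 0)
  5P = (0, 5)
  6P = (17, 12)
  7P = (3, 17)
  8P = O

ord(P) = 8


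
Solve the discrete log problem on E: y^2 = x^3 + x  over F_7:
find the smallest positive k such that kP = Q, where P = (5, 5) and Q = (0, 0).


Enumerate multiples of P until we hit Q = (0, 0):
  1P = (5, 5)
  2P = (1, 3)
  3P = (3, 3)
  4P = (0, 0)
Match found at i = 4.

k = 4


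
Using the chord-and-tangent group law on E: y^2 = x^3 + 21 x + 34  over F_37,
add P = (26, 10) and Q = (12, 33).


P != Q, so use the chord formula.
s = (y2 - y1) / (x2 - x1) = (23) / (23) mod 37 = 1
x3 = s^2 - x1 - x2 mod 37 = 1^2 - 26 - 12 = 0
y3 = s (x1 - x3) - y1 mod 37 = 1 * (26 - 0) - 10 = 16

P + Q = (0, 16)


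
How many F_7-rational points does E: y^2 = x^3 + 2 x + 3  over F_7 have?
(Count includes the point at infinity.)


For each x in F_7, count y with y^2 = x^3 + 2 x + 3 mod 7:
  x = 2: RHS = 1, y in [1, 6]  -> 2 point(s)
  x = 3: RHS = 1, y in [1, 6]  -> 2 point(s)
  x = 6: RHS = 0, y in [0]  -> 1 point(s)
Affine points: 5. Add the point at infinity: total = 6.

#E(F_7) = 6


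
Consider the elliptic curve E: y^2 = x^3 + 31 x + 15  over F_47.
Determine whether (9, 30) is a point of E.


Check whether y^2 = x^3 + 31 x + 15 (mod 47) for (x, y) = (9, 30).
LHS: y^2 = 30^2 mod 47 = 7
RHS: x^3 + 31 x + 15 = 9^3 + 31*9 + 15 mod 47 = 36
LHS != RHS

No, not on the curve


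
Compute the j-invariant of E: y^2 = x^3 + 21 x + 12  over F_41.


Delta = -16(4 a^3 + 27 b^2) mod 41 = 22
-1728 * (4 a)^3 = -1728 * (4*21)^3 mod 41 = 34
j = 34 * 22^(-1) mod 41 = 9

j = 9 (mod 41)


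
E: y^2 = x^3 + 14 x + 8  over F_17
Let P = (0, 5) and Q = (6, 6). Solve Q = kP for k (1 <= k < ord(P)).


Enumerate multiples of P until we hit Q = (6, 6):
  1P = (0, 5)
  2P = (4, 3)
  3P = (9, 8)
  4P = (10, 3)
  5P = (5, 13)
  6P = (3, 14)
  7P = (6, 11)
  8P = (12, 0)
  9P = (6, 6)
Match found at i = 9.

k = 9


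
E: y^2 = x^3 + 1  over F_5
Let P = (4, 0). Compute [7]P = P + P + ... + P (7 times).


k = 7 = 111_2 (binary, LSB first: 111)
Double-and-add from P = (4, 0):
  bit 0 = 1: acc = O + (4, 0) = (4, 0)
  bit 1 = 1: acc = (4, 0) + O = (4, 0)
  bit 2 = 1: acc = (4, 0) + O = (4, 0)

7P = (4, 0)


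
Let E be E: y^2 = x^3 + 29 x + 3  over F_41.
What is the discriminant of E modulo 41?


4 a^3 + 27 b^2 = 4*29^3 + 27*3^2 = 97556 + 243 = 97799
Delta = -16 * (97799) = -1564784
Delta mod 41 = 22

Delta = 22 (mod 41)


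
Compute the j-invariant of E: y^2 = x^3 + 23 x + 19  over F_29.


Delta = -16(4 a^3 + 27 b^2) mod 29 = 1
-1728 * (4 a)^3 = -1728 * (4*23)^3 mod 29 = 21
j = 21 * 1^(-1) mod 29 = 21

j = 21 (mod 29)


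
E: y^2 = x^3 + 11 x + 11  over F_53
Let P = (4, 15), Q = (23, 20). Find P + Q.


P != Q, so use the chord formula.
s = (y2 - y1) / (x2 - x1) = (5) / (19) mod 53 = 17
x3 = s^2 - x1 - x2 mod 53 = 17^2 - 4 - 23 = 50
y3 = s (x1 - x3) - y1 mod 53 = 17 * (4 - 50) - 15 = 51

P + Q = (50, 51)


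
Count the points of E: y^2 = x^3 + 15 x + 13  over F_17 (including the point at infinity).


For each x in F_17, count y with y^2 = x^3 + 15 x + 13 mod 17:
  x = 0: RHS = 13, y in [8, 9]  -> 2 point(s)
  x = 2: RHS = 0, y in [0]  -> 1 point(s)
  x = 3: RHS = 0, y in [0]  -> 1 point(s)
  x = 4: RHS = 1, y in [1, 16]  -> 2 point(s)
  x = 5: RHS = 9, y in [3, 14]  -> 2 point(s)
  x = 6: RHS = 13, y in [8, 9]  -> 2 point(s)
  x = 7: RHS = 2, y in [6, 11]  -> 2 point(s)
  x = 8: RHS = 16, y in [4, 13]  -> 2 point(s)
  x = 11: RHS = 13, y in [8, 9]  -> 2 point(s)
  x = 12: RHS = 0, y in [0]  -> 1 point(s)
  x = 13: RHS = 8, y in [5, 12]  -> 2 point(s)
  x = 14: RHS = 9, y in [3, 14]  -> 2 point(s)
  x = 15: RHS = 9, y in [3, 14]  -> 2 point(s)
Affine points: 23. Add the point at infinity: total = 24.

#E(F_17) = 24


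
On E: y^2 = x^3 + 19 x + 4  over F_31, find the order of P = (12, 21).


Compute successive multiples of P until we hit O:
  1P = (12, 21)
  2P = (14, 21)
  3P = (5, 10)
  4P = (19, 30)
  5P = (20, 13)
  6P = (0, 29)
  7P = (16, 23)
  8P = (11, 26)
  ... (continuing to 35P)
  35P = O

ord(P) = 35


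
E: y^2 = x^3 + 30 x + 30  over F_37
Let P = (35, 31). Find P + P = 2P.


Doubling: s = (3 x1^2 + a) / (2 y1)
s = (3*35^2 + 30) / (2*31) mod 37 = 15
x3 = s^2 - 2 x1 mod 37 = 15^2 - 2*35 = 7
y3 = s (x1 - x3) - y1 mod 37 = 15 * (35 - 7) - 31 = 19

2P = (7, 19)


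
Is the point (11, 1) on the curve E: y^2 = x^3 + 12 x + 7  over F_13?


Check whether y^2 = x^3 + 12 x + 7 (mod 13) for (x, y) = (11, 1).
LHS: y^2 = 1^2 mod 13 = 1
RHS: x^3 + 12 x + 7 = 11^3 + 12*11 + 7 mod 13 = 1
LHS = RHS

Yes, on the curve


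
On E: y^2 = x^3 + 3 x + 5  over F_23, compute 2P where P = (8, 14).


k = 2 = 10_2 (binary, LSB first: 01)
Double-and-add from P = (8, 14):
  bit 0 = 0: acc unchanged = O
  bit 1 = 1: acc = O + (10, 0) = (10, 0)

2P = (10, 0)


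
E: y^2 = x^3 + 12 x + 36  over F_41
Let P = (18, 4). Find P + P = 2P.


Doubling: s = (3 x1^2 + a) / (2 y1)
s = (3*18^2 + 12) / (2*4) mod 41 = 0
x3 = s^2 - 2 x1 mod 41 = 0^2 - 2*18 = 5
y3 = s (x1 - x3) - y1 mod 41 = 0 * (18 - 5) - 4 = 37

2P = (5, 37)


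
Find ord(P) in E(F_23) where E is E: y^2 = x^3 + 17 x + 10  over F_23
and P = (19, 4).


Compute successive multiples of P until we hit O:
  1P = (19, 4)
  2P = (14, 5)
  3P = (2, 11)
  4P = (4, 2)
  5P = (13, 6)
  6P = (9, 8)
  7P = (20, 1)
  8P = (16, 10)
  ... (continuing to 25P)
  25P = O

ord(P) = 25


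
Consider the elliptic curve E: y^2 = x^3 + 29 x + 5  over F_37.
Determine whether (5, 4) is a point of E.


Check whether y^2 = x^3 + 29 x + 5 (mod 37) for (x, y) = (5, 4).
LHS: y^2 = 4^2 mod 37 = 16
RHS: x^3 + 29 x + 5 = 5^3 + 29*5 + 5 mod 37 = 16
LHS = RHS

Yes, on the curve


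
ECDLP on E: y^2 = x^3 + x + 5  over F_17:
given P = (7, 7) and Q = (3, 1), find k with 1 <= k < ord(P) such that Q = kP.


Enumerate multiples of P until we hit Q = (3, 1):
  1P = (7, 7)
  2P = (2, 7)
  3P = (8, 10)
  4P = (11, 15)
  5P = (3, 1)
Match found at i = 5.

k = 5


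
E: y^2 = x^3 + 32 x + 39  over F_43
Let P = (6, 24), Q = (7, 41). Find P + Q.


P != Q, so use the chord formula.
s = (y2 - y1) / (x2 - x1) = (17) / (1) mod 43 = 17
x3 = s^2 - x1 - x2 mod 43 = 17^2 - 6 - 7 = 18
y3 = s (x1 - x3) - y1 mod 43 = 17 * (6 - 18) - 24 = 30

P + Q = (18, 30)


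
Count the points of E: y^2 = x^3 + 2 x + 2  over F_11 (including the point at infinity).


For each x in F_11, count y with y^2 = x^3 + 2 x + 2 mod 11:
  x = 1: RHS = 5, y in [4, 7]  -> 2 point(s)
  x = 2: RHS = 3, y in [5, 6]  -> 2 point(s)
  x = 5: RHS = 5, y in [4, 7]  -> 2 point(s)
  x = 9: RHS = 1, y in [1, 10]  -> 2 point(s)
Affine points: 8. Add the point at infinity: total = 9.

#E(F_11) = 9


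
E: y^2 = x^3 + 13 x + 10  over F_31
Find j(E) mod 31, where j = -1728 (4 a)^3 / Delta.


Delta = -16(4 a^3 + 27 b^2) mod 31 = 22
-1728 * (4 a)^3 = -1728 * (4*13)^3 mod 31 = 29
j = 29 * 22^(-1) mod 31 = 14

j = 14 (mod 31)


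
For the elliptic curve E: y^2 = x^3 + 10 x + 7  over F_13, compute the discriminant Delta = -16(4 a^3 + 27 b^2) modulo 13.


4 a^3 + 27 b^2 = 4*10^3 + 27*7^2 = 4000 + 1323 = 5323
Delta = -16 * (5323) = -85168
Delta mod 13 = 8

Delta = 8 (mod 13)


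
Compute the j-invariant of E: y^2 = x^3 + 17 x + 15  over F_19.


Delta = -16(4 a^3 + 27 b^2) mod 19 = 3
-1728 * (4 a)^3 = -1728 * (4*17)^3 mod 19 = 1
j = 1 * 3^(-1) mod 19 = 13

j = 13 (mod 19)


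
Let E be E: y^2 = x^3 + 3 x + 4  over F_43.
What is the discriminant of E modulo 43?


4 a^3 + 27 b^2 = 4*3^3 + 27*4^2 = 108 + 432 = 540
Delta = -16 * (540) = -8640
Delta mod 43 = 3

Delta = 3 (mod 43)


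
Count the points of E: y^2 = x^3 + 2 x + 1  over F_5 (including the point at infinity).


For each x in F_5, count y with y^2 = x^3 + 2 x + 1 mod 5:
  x = 0: RHS = 1, y in [1, 4]  -> 2 point(s)
  x = 1: RHS = 4, y in [2, 3]  -> 2 point(s)
  x = 3: RHS = 4, y in [2, 3]  -> 2 point(s)
Affine points: 6. Add the point at infinity: total = 7.

#E(F_5) = 7


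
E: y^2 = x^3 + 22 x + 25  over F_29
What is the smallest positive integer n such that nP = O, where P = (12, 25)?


Compute successive multiples of P until we hit O:
  1P = (12, 25)
  2P = (12, 4)
  3P = O

ord(P) = 3


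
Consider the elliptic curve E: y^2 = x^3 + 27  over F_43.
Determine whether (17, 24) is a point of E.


Check whether y^2 = x^3 + 0 x + 27 (mod 43) for (x, y) = (17, 24).
LHS: y^2 = 24^2 mod 43 = 17
RHS: x^3 + 0 x + 27 = 17^3 + 0*17 + 27 mod 43 = 38
LHS != RHS

No, not on the curve


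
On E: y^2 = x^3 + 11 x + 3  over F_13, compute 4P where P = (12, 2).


k = 4 = 100_2 (binary, LSB first: 001)
Double-and-add from P = (12, 2):
  bit 0 = 0: acc unchanged = O
  bit 1 = 0: acc unchanged = O
  bit 2 = 1: acc = O + (5, 12) = (5, 12)

4P = (5, 12)


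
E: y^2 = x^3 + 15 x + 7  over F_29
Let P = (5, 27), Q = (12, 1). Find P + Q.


P != Q, so use the chord formula.
s = (y2 - y1) / (x2 - x1) = (3) / (7) mod 29 = 17
x3 = s^2 - x1 - x2 mod 29 = 17^2 - 5 - 12 = 11
y3 = s (x1 - x3) - y1 mod 29 = 17 * (5 - 11) - 27 = 16

P + Q = (11, 16)


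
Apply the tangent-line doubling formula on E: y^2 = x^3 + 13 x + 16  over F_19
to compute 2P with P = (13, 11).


Doubling: s = (3 x1^2 + a) / (2 y1)
s = (3*13^2 + 13) / (2*11) mod 19 = 15
x3 = s^2 - 2 x1 mod 19 = 15^2 - 2*13 = 9
y3 = s (x1 - x3) - y1 mod 19 = 15 * (13 - 9) - 11 = 11

2P = (9, 11)


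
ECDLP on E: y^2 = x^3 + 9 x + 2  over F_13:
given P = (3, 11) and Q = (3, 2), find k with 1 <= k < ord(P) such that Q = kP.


Enumerate multiples of P until we hit Q = (3, 2):
  1P = (3, 11)
  2P = (10, 0)
  3P = (3, 2)
Match found at i = 3.

k = 3


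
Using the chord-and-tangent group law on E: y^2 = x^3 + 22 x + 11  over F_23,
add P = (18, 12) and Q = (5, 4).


P != Q, so use the chord formula.
s = (y2 - y1) / (x2 - x1) = (15) / (10) mod 23 = 13
x3 = s^2 - x1 - x2 mod 23 = 13^2 - 18 - 5 = 8
y3 = s (x1 - x3) - y1 mod 23 = 13 * (18 - 8) - 12 = 3

P + Q = (8, 3)


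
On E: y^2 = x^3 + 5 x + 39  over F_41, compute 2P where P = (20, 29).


Doubling: s = (3 x1^2 + a) / (2 y1)
s = (3*20^2 + 5) / (2*29) mod 41 = 13
x3 = s^2 - 2 x1 mod 41 = 13^2 - 2*20 = 6
y3 = s (x1 - x3) - y1 mod 41 = 13 * (20 - 6) - 29 = 30

2P = (6, 30)


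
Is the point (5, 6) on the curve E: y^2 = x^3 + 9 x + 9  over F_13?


Check whether y^2 = x^3 + 9 x + 9 (mod 13) for (x, y) = (5, 6).
LHS: y^2 = 6^2 mod 13 = 10
RHS: x^3 + 9 x + 9 = 5^3 + 9*5 + 9 mod 13 = 10
LHS = RHS

Yes, on the curve


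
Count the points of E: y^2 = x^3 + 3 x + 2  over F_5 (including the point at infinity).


For each x in F_5, count y with y^2 = x^3 + 3 x + 2 mod 5:
  x = 1: RHS = 1, y in [1, 4]  -> 2 point(s)
  x = 2: RHS = 1, y in [1, 4]  -> 2 point(s)
Affine points: 4. Add the point at infinity: total = 5.

#E(F_5) = 5


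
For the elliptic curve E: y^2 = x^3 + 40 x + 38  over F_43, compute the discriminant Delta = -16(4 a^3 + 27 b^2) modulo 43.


4 a^3 + 27 b^2 = 4*40^3 + 27*38^2 = 256000 + 38988 = 294988
Delta = -16 * (294988) = -4719808
Delta mod 43 = 1

Delta = 1 (mod 43)


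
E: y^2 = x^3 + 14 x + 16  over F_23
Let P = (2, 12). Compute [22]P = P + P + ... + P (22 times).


k = 22 = 10110_2 (binary, LSB first: 01101)
Double-and-add from P = (2, 12):
  bit 0 = 0: acc unchanged = O
  bit 1 = 1: acc = O + (5, 2) = (5, 2)
  bit 2 = 1: acc = (5, 2) + (15, 17) = (11, 12)
  bit 3 = 0: acc unchanged = (11, 12)
  bit 4 = 1: acc = (11, 12) + (1, 13) = (14, 9)

22P = (14, 9)


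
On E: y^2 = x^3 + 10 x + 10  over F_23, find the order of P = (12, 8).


Compute successive multiples of P until we hit O:
  1P = (12, 8)
  2P = (15, 4)
  3P = (8, 2)
  4P = (11, 5)
  5P = (9, 1)
  6P = (10, 12)
  7P = (5, 1)
  8P = (7, 20)
  ... (continuing to 17P)
  17P = O

ord(P) = 17


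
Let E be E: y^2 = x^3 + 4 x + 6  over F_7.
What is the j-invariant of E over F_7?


Delta = -16(4 a^3 + 27 b^2) mod 7 = 1
-1728 * (4 a)^3 = -1728 * (4*4)^3 mod 7 = 1
j = 1 * 1^(-1) mod 7 = 1

j = 1 (mod 7)


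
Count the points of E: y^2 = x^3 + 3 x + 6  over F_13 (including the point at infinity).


For each x in F_13, count y with y^2 = x^3 + 3 x + 6 mod 13:
  x = 1: RHS = 10, y in [6, 7]  -> 2 point(s)
  x = 3: RHS = 3, y in [4, 9]  -> 2 point(s)
  x = 4: RHS = 4, y in [2, 11]  -> 2 point(s)
  x = 5: RHS = 3, y in [4, 9]  -> 2 point(s)
  x = 8: RHS = 9, y in [3, 10]  -> 2 point(s)
  x = 10: RHS = 9, y in [3, 10]  -> 2 point(s)
Affine points: 12. Add the point at infinity: total = 13.

#E(F_13) = 13


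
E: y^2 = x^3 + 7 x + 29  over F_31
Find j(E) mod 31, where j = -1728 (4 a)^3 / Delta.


Delta = -16(4 a^3 + 27 b^2) mod 31 = 4
-1728 * (4 a)^3 = -1728 * (4*7)^3 mod 31 = 1
j = 1 * 4^(-1) mod 31 = 8

j = 8 (mod 31)


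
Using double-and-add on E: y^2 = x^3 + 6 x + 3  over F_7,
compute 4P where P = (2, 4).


k = 4 = 100_2 (binary, LSB first: 001)
Double-and-add from P = (2, 4):
  bit 0 = 0: acc unchanged = O
  bit 1 = 0: acc unchanged = O
  bit 2 = 1: acc = O + (5, 2) = (5, 2)

4P = (5, 2)


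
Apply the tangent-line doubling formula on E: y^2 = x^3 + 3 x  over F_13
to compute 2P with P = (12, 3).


Doubling: s = (3 x1^2 + a) / (2 y1)
s = (3*12^2 + 3) / (2*3) mod 13 = 1
x3 = s^2 - 2 x1 mod 13 = 1^2 - 2*12 = 3
y3 = s (x1 - x3) - y1 mod 13 = 1 * (12 - 3) - 3 = 6

2P = (3, 6)


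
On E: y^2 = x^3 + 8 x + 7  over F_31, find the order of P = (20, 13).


Compute successive multiples of P until we hit O:
  1P = (20, 13)
  2P = (27, 29)
  3P = (12, 23)
  4P = (18, 0)
  5P = (12, 8)
  6P = (27, 2)
  7P = (20, 18)
  8P = O

ord(P) = 8


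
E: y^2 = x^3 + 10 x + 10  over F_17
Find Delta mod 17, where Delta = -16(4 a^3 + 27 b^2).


4 a^3 + 27 b^2 = 4*10^3 + 27*10^2 = 4000 + 2700 = 6700
Delta = -16 * (6700) = -107200
Delta mod 17 = 2

Delta = 2 (mod 17)


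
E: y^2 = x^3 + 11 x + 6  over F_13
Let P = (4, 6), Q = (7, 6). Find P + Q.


P != Q, so use the chord formula.
s = (y2 - y1) / (x2 - x1) = (0) / (3) mod 13 = 0
x3 = s^2 - x1 - x2 mod 13 = 0^2 - 4 - 7 = 2
y3 = s (x1 - x3) - y1 mod 13 = 0 * (4 - 2) - 6 = 7

P + Q = (2, 7)


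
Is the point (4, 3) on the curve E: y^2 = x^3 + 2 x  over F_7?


Check whether y^2 = x^3 + 2 x + 0 (mod 7) for (x, y) = (4, 3).
LHS: y^2 = 3^2 mod 7 = 2
RHS: x^3 + 2 x + 0 = 4^3 + 2*4 + 0 mod 7 = 2
LHS = RHS

Yes, on the curve


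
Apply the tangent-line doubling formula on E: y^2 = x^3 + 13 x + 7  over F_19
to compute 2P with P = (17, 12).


Doubling: s = (3 x1^2 + a) / (2 y1)
s = (3*17^2 + 13) / (2*12) mod 19 = 5
x3 = s^2 - 2 x1 mod 19 = 5^2 - 2*17 = 10
y3 = s (x1 - x3) - y1 mod 19 = 5 * (17 - 10) - 12 = 4

2P = (10, 4)


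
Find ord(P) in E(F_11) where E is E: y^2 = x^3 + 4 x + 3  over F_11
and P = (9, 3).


Compute successive multiples of P until we hit O:
  1P = (9, 3)
  2P = (5, 4)
  3P = (6, 10)
  4P = (10, 3)
  5P = (3, 8)
  6P = (0, 6)
  7P = (7, 0)
  8P = (0, 5)
  ... (continuing to 14P)
  14P = O

ord(P) = 14


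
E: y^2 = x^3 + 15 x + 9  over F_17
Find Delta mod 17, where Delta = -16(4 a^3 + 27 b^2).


4 a^3 + 27 b^2 = 4*15^3 + 27*9^2 = 13500 + 2187 = 15687
Delta = -16 * (15687) = -250992
Delta mod 17 = 13

Delta = 13 (mod 17)


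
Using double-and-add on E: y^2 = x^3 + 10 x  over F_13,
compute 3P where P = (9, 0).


k = 3 = 11_2 (binary, LSB first: 11)
Double-and-add from P = (9, 0):
  bit 0 = 1: acc = O + (9, 0) = (9, 0)
  bit 1 = 1: acc = (9, 0) + O = (9, 0)

3P = (9, 0)


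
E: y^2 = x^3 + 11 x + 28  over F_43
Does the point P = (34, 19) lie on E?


Check whether y^2 = x^3 + 11 x + 28 (mod 43) for (x, y) = (34, 19).
LHS: y^2 = 19^2 mod 43 = 17
RHS: x^3 + 11 x + 28 = 34^3 + 11*34 + 28 mod 43 = 17
LHS = RHS

Yes, on the curve


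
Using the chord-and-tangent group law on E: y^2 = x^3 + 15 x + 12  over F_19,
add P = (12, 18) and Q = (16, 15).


P != Q, so use the chord formula.
s = (y2 - y1) / (x2 - x1) = (16) / (4) mod 19 = 4
x3 = s^2 - x1 - x2 mod 19 = 4^2 - 12 - 16 = 7
y3 = s (x1 - x3) - y1 mod 19 = 4 * (12 - 7) - 18 = 2

P + Q = (7, 2)


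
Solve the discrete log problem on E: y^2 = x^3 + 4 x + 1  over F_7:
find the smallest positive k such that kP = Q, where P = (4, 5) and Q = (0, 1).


Enumerate multiples of P until we hit Q = (0, 1):
  1P = (4, 5)
  2P = (0, 6)
  3P = (0, 1)
Match found at i = 3.

k = 3


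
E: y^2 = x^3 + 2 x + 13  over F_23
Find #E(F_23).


For each x in F_23, count y with y^2 = x^3 + 2 x + 13 mod 23:
  x = 0: RHS = 13, y in [6, 17]  -> 2 point(s)
  x = 1: RHS = 16, y in [4, 19]  -> 2 point(s)
  x = 2: RHS = 2, y in [5, 18]  -> 2 point(s)
  x = 3: RHS = 0, y in [0]  -> 1 point(s)
  x = 4: RHS = 16, y in [4, 19]  -> 2 point(s)
  x = 7: RHS = 2, y in [5, 18]  -> 2 point(s)
  x = 8: RHS = 12, y in [9, 14]  -> 2 point(s)
  x = 9: RHS = 1, y in [1, 22]  -> 2 point(s)
  x = 11: RHS = 9, y in [3, 20]  -> 2 point(s)
  x = 14: RHS = 2, y in [5, 18]  -> 2 point(s)
  x = 16: RHS = 1, y in [1, 22]  -> 2 point(s)
  x = 18: RHS = 16, y in [4, 19]  -> 2 point(s)
  x = 20: RHS = 3, y in [7, 16]  -> 2 point(s)
  x = 21: RHS = 1, y in [1, 22]  -> 2 point(s)
Affine points: 27. Add the point at infinity: total = 28.

#E(F_23) = 28


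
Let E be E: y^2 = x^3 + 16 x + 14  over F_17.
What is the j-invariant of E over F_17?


Delta = -16(4 a^3 + 27 b^2) mod 17 = 1
-1728 * (4 a)^3 = -1728 * (4*16)^3 mod 17 = 7
j = 7 * 1^(-1) mod 17 = 7

j = 7 (mod 17)


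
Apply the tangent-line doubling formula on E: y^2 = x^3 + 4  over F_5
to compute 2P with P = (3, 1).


Doubling: s = (3 x1^2 + a) / (2 y1)
s = (3*3^2 + 0) / (2*1) mod 5 = 1
x3 = s^2 - 2 x1 mod 5 = 1^2 - 2*3 = 0
y3 = s (x1 - x3) - y1 mod 5 = 1 * (3 - 0) - 1 = 2

2P = (0, 2)


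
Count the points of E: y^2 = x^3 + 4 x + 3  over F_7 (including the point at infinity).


For each x in F_7, count y with y^2 = x^3 + 4 x + 3 mod 7:
  x = 1: RHS = 1, y in [1, 6]  -> 2 point(s)
  x = 3: RHS = 0, y in [0]  -> 1 point(s)
  x = 5: RHS = 1, y in [1, 6]  -> 2 point(s)
Affine points: 5. Add the point at infinity: total = 6.

#E(F_7) = 6


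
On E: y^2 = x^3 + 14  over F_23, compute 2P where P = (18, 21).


k = 2 = 10_2 (binary, LSB first: 01)
Double-and-add from P = (18, 21):
  bit 0 = 0: acc unchanged = O
  bit 1 = 1: acc = O + (18, 2) = (18, 2)

2P = (18, 2)


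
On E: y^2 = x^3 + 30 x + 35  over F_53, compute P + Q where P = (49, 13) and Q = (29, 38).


P != Q, so use the chord formula.
s = (y2 - y1) / (x2 - x1) = (25) / (33) mod 53 = 12
x3 = s^2 - x1 - x2 mod 53 = 12^2 - 49 - 29 = 13
y3 = s (x1 - x3) - y1 mod 53 = 12 * (49 - 13) - 13 = 48

P + Q = (13, 48)


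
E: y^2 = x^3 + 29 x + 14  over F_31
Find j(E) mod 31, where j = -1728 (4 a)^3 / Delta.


Delta = -16(4 a^3 + 27 b^2) mod 31 = 5
-1728 * (4 a)^3 = -1728 * (4*29)^3 mod 31 = 27
j = 27 * 5^(-1) mod 31 = 24

j = 24 (mod 31)


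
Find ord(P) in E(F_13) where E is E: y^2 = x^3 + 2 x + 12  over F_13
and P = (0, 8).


Compute successive multiples of P until we hit O:
  1P = (0, 8)
  2P = (12, 10)
  3P = (5, 2)
  4P = (11, 0)
  5P = (5, 11)
  6P = (12, 3)
  7P = (0, 5)
  8P = O

ord(P) = 8


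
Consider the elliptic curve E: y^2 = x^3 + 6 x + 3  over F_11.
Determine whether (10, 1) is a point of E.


Check whether y^2 = x^3 + 6 x + 3 (mod 11) for (x, y) = (10, 1).
LHS: y^2 = 1^2 mod 11 = 1
RHS: x^3 + 6 x + 3 = 10^3 + 6*10 + 3 mod 11 = 7
LHS != RHS

No, not on the curve


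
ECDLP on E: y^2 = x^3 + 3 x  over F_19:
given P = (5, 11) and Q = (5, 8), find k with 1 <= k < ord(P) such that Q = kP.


Enumerate multiples of P until we hit Q = (5, 8):
  1P = (5, 11)
  2P = (1, 17)
  3P = (1, 2)
  4P = (5, 8)
Match found at i = 4.

k = 4


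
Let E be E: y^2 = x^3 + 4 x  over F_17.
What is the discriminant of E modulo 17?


4 a^3 + 27 b^2 = 4*4^3 + 27*0^2 = 256 + 0 = 256
Delta = -16 * (256) = -4096
Delta mod 17 = 1

Delta = 1 (mod 17)


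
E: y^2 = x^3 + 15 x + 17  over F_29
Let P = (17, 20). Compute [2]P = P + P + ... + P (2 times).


k = 2 = 10_2 (binary, LSB first: 01)
Double-and-add from P = (17, 20):
  bit 0 = 0: acc unchanged = O
  bit 1 = 1: acc = O + (18, 0) = (18, 0)

2P = (18, 0)


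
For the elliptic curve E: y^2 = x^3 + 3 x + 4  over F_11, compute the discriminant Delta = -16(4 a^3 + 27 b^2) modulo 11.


4 a^3 + 27 b^2 = 4*3^3 + 27*4^2 = 108 + 432 = 540
Delta = -16 * (540) = -8640
Delta mod 11 = 6

Delta = 6 (mod 11)


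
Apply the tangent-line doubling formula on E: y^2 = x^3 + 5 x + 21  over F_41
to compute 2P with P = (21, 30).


Doubling: s = (3 x1^2 + a) / (2 y1)
s = (3*21^2 + 5) / (2*30) mod 41 = 3
x3 = s^2 - 2 x1 mod 41 = 3^2 - 2*21 = 8
y3 = s (x1 - x3) - y1 mod 41 = 3 * (21 - 8) - 30 = 9

2P = (8, 9)


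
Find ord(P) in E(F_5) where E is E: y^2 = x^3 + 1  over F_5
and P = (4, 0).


Compute successive multiples of P until we hit O:
  1P = (4, 0)
  2P = O

ord(P) = 2


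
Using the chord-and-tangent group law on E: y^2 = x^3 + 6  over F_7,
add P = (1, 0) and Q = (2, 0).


P != Q, so use the chord formula.
s = (y2 - y1) / (x2 - x1) = (0) / (1) mod 7 = 0
x3 = s^2 - x1 - x2 mod 7 = 0^2 - 1 - 2 = 4
y3 = s (x1 - x3) - y1 mod 7 = 0 * (1 - 4) - 0 = 0

P + Q = (4, 0)


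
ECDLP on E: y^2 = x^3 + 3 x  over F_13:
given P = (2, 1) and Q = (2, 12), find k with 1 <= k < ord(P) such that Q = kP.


Enumerate multiples of P until we hit Q = (2, 12):
  1P = (2, 1)
  2P = (10, 4)
  3P = (5, 6)
  4P = (3, 6)
  5P = (7, 0)
  6P = (3, 7)
  7P = (5, 7)
  8P = (10, 9)
  9P = (2, 12)
Match found at i = 9.

k = 9


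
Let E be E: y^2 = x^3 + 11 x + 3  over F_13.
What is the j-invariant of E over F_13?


Delta = -16(4 a^3 + 27 b^2) mod 13 = 4
-1728 * (4 a)^3 = -1728 * (4*11)^3 mod 13 = 8
j = 8 * 4^(-1) mod 13 = 2

j = 2 (mod 13)


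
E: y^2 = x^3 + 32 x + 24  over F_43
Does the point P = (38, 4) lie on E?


Check whether y^2 = x^3 + 32 x + 24 (mod 43) for (x, y) = (38, 4).
LHS: y^2 = 4^2 mod 43 = 16
RHS: x^3 + 32 x + 24 = 38^3 + 32*38 + 24 mod 43 = 40
LHS != RHS

No, not on the curve


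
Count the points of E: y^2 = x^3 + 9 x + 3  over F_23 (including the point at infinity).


For each x in F_23, count y with y^2 = x^3 + 9 x + 3 mod 23:
  x = 0: RHS = 3, y in [7, 16]  -> 2 point(s)
  x = 1: RHS = 13, y in [6, 17]  -> 2 point(s)
  x = 2: RHS = 6, y in [11, 12]  -> 2 point(s)
  x = 5: RHS = 12, y in [9, 14]  -> 2 point(s)
  x = 7: RHS = 18, y in [8, 15]  -> 2 point(s)
  x = 8: RHS = 12, y in [9, 14]  -> 2 point(s)
  x = 9: RHS = 8, y in [10, 13]  -> 2 point(s)
  x = 10: RHS = 12, y in [9, 14]  -> 2 point(s)
  x = 17: RHS = 9, y in [3, 20]  -> 2 point(s)
  x = 19: RHS = 18, y in [8, 15]  -> 2 point(s)
  x = 20: RHS = 18, y in [8, 15]  -> 2 point(s)
  x = 21: RHS = 0, y in [0]  -> 1 point(s)
  x = 22: RHS = 16, y in [4, 19]  -> 2 point(s)
Affine points: 25. Add the point at infinity: total = 26.

#E(F_23) = 26


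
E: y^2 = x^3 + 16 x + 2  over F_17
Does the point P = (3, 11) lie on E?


Check whether y^2 = x^3 + 16 x + 2 (mod 17) for (x, y) = (3, 11).
LHS: y^2 = 11^2 mod 17 = 2
RHS: x^3 + 16 x + 2 = 3^3 + 16*3 + 2 mod 17 = 9
LHS != RHS

No, not on the curve


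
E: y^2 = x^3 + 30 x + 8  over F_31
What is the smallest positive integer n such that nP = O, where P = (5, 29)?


Compute successive multiples of P until we hit O:
  1P = (5, 29)
  2P = (30, 15)
  3P = (29, 8)
  4P = (6, 30)
  5P = (21, 17)
  6P = (23, 0)
  7P = (21, 14)
  8P = (6, 1)
  ... (continuing to 12P)
  12P = O

ord(P) = 12


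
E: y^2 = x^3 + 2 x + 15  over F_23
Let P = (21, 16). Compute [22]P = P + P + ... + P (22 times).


k = 22 = 10110_2 (binary, LSB first: 01101)
Double-and-add from P = (21, 16):
  bit 0 = 0: acc unchanged = O
  bit 1 = 1: acc = O + (5, 14) = (5, 14)
  bit 2 = 1: acc = (5, 14) + (22, 14) = (19, 9)
  bit 3 = 0: acc unchanged = (19, 9)
  bit 4 = 1: acc = (19, 9) + (10, 0) = (18, 15)

22P = (18, 15)


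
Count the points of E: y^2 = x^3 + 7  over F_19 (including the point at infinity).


For each x in F_19, count y with y^2 = x^3 + 0 x + 7 mod 19:
  x = 0: RHS = 7, y in [8, 11]  -> 2 point(s)
  x = 8: RHS = 6, y in [5, 14]  -> 2 point(s)
  x = 10: RHS = 0, y in [0]  -> 1 point(s)
  x = 12: RHS = 6, y in [5, 14]  -> 2 point(s)
  x = 13: RHS = 0, y in [0]  -> 1 point(s)
  x = 15: RHS = 0, y in [0]  -> 1 point(s)
  x = 18: RHS = 6, y in [5, 14]  -> 2 point(s)
Affine points: 11. Add the point at infinity: total = 12.

#E(F_19) = 12


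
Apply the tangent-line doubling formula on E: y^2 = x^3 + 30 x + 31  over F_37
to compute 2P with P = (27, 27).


Doubling: s = (3 x1^2 + a) / (2 y1)
s = (3*27^2 + 30) / (2*27) mod 37 = 2
x3 = s^2 - 2 x1 mod 37 = 2^2 - 2*27 = 24
y3 = s (x1 - x3) - y1 mod 37 = 2 * (27 - 24) - 27 = 16

2P = (24, 16)


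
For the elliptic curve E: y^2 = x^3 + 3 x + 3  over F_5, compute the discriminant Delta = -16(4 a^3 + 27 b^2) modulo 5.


4 a^3 + 27 b^2 = 4*3^3 + 27*3^2 = 108 + 243 = 351
Delta = -16 * (351) = -5616
Delta mod 5 = 4

Delta = 4 (mod 5)


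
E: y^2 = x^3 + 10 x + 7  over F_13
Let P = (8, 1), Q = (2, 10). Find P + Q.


P != Q, so use the chord formula.
s = (y2 - y1) / (x2 - x1) = (9) / (7) mod 13 = 5
x3 = s^2 - x1 - x2 mod 13 = 5^2 - 8 - 2 = 2
y3 = s (x1 - x3) - y1 mod 13 = 5 * (8 - 2) - 1 = 3

P + Q = (2, 3)


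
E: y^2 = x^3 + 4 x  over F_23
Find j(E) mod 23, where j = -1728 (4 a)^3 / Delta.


Delta = -16(4 a^3 + 27 b^2) mod 23 = 21
-1728 * (4 a)^3 = -1728 * (4*4)^3 mod 23 = 17
j = 17 * 21^(-1) mod 23 = 3

j = 3 (mod 23)


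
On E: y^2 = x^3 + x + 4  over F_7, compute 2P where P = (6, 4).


Doubling: s = (3 x1^2 + a) / (2 y1)
s = (3*6^2 + 1) / (2*4) mod 7 = 4
x3 = s^2 - 2 x1 mod 7 = 4^2 - 2*6 = 4
y3 = s (x1 - x3) - y1 mod 7 = 4 * (6 - 4) - 4 = 4

2P = (4, 4)


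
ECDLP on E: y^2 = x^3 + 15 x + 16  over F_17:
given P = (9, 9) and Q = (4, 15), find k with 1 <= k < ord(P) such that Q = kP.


Enumerate multiples of P until we hit Q = (4, 15):
  1P = (9, 9)
  2P = (8, 11)
  3P = (4, 15)
Match found at i = 3.

k = 3


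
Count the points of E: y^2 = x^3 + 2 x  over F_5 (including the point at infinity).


For each x in F_5, count y with y^2 = x^3 + 2 x + 0 mod 5:
  x = 0: RHS = 0, y in [0]  -> 1 point(s)
Affine points: 1. Add the point at infinity: total = 2.

#E(F_5) = 2


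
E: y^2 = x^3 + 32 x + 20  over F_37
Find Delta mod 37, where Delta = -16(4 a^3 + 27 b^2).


4 a^3 + 27 b^2 = 4*32^3 + 27*20^2 = 131072 + 10800 = 141872
Delta = -16 * (141872) = -2269952
Delta mod 37 = 35

Delta = 35 (mod 37)


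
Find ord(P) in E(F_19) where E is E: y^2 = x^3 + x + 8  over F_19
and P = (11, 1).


Compute successive multiples of P until we hit O:
  1P = (11, 1)
  2P = (4, 0)
  3P = (11, 18)
  4P = O

ord(P) = 4


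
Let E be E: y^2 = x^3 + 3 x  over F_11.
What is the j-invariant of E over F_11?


Delta = -16(4 a^3 + 27 b^2) mod 11 = 10
-1728 * (4 a)^3 = -1728 * (4*3)^3 mod 11 = 10
j = 10 * 10^(-1) mod 11 = 1

j = 1 (mod 11)


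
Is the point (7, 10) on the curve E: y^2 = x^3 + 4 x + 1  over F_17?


Check whether y^2 = x^3 + 4 x + 1 (mod 17) for (x, y) = (7, 10).
LHS: y^2 = 10^2 mod 17 = 15
RHS: x^3 + 4 x + 1 = 7^3 + 4*7 + 1 mod 17 = 15
LHS = RHS

Yes, on the curve


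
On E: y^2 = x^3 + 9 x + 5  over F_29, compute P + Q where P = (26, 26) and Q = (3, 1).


P != Q, so use the chord formula.
s = (y2 - y1) / (x2 - x1) = (4) / (6) mod 29 = 20
x3 = s^2 - x1 - x2 mod 29 = 20^2 - 26 - 3 = 23
y3 = s (x1 - x3) - y1 mod 29 = 20 * (26 - 23) - 26 = 5

P + Q = (23, 5)


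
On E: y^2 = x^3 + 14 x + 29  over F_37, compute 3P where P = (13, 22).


k = 3 = 11_2 (binary, LSB first: 11)
Double-and-add from P = (13, 22):
  bit 0 = 1: acc = O + (13, 22) = (13, 22)
  bit 1 = 1: acc = (13, 22) + (21, 1) = (7, 27)

3P = (7, 27)


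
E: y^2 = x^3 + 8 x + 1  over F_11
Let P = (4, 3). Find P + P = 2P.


Doubling: s = (3 x1^2 + a) / (2 y1)
s = (3*4^2 + 8) / (2*3) mod 11 = 2
x3 = s^2 - 2 x1 mod 11 = 2^2 - 2*4 = 7
y3 = s (x1 - x3) - y1 mod 11 = 2 * (4 - 7) - 3 = 2

2P = (7, 2)


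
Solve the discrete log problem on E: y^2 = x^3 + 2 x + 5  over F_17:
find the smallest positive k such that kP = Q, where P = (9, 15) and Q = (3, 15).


Enumerate multiples of P until we hit Q = (3, 15):
  1P = (9, 15)
  2P = (1, 5)
  3P = (16, 6)
  4P = (11, 7)
  5P = (13, 1)
  6P = (3, 15)
Match found at i = 6.

k = 6


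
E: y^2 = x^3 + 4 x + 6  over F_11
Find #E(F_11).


For each x in F_11, count y with y^2 = x^3 + 4 x + 6 mod 11:
  x = 1: RHS = 0, y in [0]  -> 1 point(s)
  x = 2: RHS = 0, y in [0]  -> 1 point(s)
  x = 3: RHS = 1, y in [1, 10]  -> 2 point(s)
  x = 4: RHS = 9, y in [3, 8]  -> 2 point(s)
  x = 6: RHS = 4, y in [2, 9]  -> 2 point(s)
  x = 7: RHS = 3, y in [5, 6]  -> 2 point(s)
  x = 8: RHS = 0, y in [0]  -> 1 point(s)
  x = 9: RHS = 1, y in [1, 10]  -> 2 point(s)
  x = 10: RHS = 1, y in [1, 10]  -> 2 point(s)
Affine points: 15. Add the point at infinity: total = 16.

#E(F_11) = 16


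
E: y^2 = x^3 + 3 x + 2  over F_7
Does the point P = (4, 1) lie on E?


Check whether y^2 = x^3 + 3 x + 2 (mod 7) for (x, y) = (4, 1).
LHS: y^2 = 1^2 mod 7 = 1
RHS: x^3 + 3 x + 2 = 4^3 + 3*4 + 2 mod 7 = 1
LHS = RHS

Yes, on the curve


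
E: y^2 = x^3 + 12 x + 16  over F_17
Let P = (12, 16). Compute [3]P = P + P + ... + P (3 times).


k = 3 = 11_2 (binary, LSB first: 11)
Double-and-add from P = (12, 16):
  bit 0 = 1: acc = O + (12, 16) = (12, 16)
  bit 1 = 1: acc = (12, 16) + (11, 0) = (12, 1)

3P = (12, 1)


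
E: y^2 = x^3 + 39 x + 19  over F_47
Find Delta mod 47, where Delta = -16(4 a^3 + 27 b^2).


4 a^3 + 27 b^2 = 4*39^3 + 27*19^2 = 237276 + 9747 = 247023
Delta = -16 * (247023) = -3952368
Delta mod 47 = 3

Delta = 3 (mod 47)


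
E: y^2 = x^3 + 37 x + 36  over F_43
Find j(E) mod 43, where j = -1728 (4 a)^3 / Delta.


Delta = -16(4 a^3 + 27 b^2) mod 43 = 9
-1728 * (4 a)^3 = -1728 * (4*37)^3 mod 43 = 39
j = 39 * 9^(-1) mod 43 = 33

j = 33 (mod 43)


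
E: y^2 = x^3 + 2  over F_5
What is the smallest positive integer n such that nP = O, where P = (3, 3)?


Compute successive multiples of P until we hit O:
  1P = (3, 3)
  2P = (3, 2)
  3P = O

ord(P) = 3


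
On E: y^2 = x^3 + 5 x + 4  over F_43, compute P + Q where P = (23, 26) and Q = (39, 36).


P != Q, so use the chord formula.
s = (y2 - y1) / (x2 - x1) = (10) / (16) mod 43 = 6
x3 = s^2 - x1 - x2 mod 43 = 6^2 - 23 - 39 = 17
y3 = s (x1 - x3) - y1 mod 43 = 6 * (23 - 17) - 26 = 10

P + Q = (17, 10)


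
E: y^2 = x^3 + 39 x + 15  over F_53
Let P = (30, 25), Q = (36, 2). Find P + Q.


P != Q, so use the chord formula.
s = (y2 - y1) / (x2 - x1) = (30) / (6) mod 53 = 5
x3 = s^2 - x1 - x2 mod 53 = 5^2 - 30 - 36 = 12
y3 = s (x1 - x3) - y1 mod 53 = 5 * (30 - 12) - 25 = 12

P + Q = (12, 12)


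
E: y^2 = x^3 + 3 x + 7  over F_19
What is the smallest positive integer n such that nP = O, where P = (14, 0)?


Compute successive multiples of P until we hit O:
  1P = (14, 0)
  2P = O

ord(P) = 2


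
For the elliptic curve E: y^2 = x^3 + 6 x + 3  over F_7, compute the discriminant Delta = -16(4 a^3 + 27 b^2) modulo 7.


4 a^3 + 27 b^2 = 4*6^3 + 27*3^2 = 864 + 243 = 1107
Delta = -16 * (1107) = -17712
Delta mod 7 = 5

Delta = 5 (mod 7)


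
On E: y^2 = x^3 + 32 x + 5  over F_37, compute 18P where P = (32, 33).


k = 18 = 10010_2 (binary, LSB first: 01001)
Double-and-add from P = (32, 33):
  bit 0 = 0: acc unchanged = O
  bit 1 = 1: acc = O + (1, 1) = (1, 1)
  bit 2 = 0: acc unchanged = (1, 1)
  bit 3 = 0: acc unchanged = (1, 1)
  bit 4 = 1: acc = (1, 1) + (15, 30) = (10, 20)

18P = (10, 20)


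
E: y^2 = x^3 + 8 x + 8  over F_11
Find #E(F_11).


For each x in F_11, count y with y^2 = x^3 + 8 x + 8 mod 11:
  x = 3: RHS = 4, y in [2, 9]  -> 2 point(s)
  x = 4: RHS = 5, y in [4, 7]  -> 2 point(s)
  x = 7: RHS = 0, y in [0]  -> 1 point(s)
  x = 8: RHS = 1, y in [1, 10]  -> 2 point(s)
Affine points: 7. Add the point at infinity: total = 8.

#E(F_11) = 8


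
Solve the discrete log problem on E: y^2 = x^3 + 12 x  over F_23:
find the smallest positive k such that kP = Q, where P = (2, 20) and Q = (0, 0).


Enumerate multiples of P until we hit Q = (0, 0):
  1P = (2, 20)
  2P = (12, 20)
  3P = (9, 3)
  4P = (1, 17)
  5P = (6, 14)
  6P = (0, 0)
Match found at i = 6.

k = 6


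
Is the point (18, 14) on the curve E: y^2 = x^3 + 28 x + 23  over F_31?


Check whether y^2 = x^3 + 28 x + 23 (mod 31) for (x, y) = (18, 14).
LHS: y^2 = 14^2 mod 31 = 10
RHS: x^3 + 28 x + 23 = 18^3 + 28*18 + 23 mod 31 = 4
LHS != RHS

No, not on the curve


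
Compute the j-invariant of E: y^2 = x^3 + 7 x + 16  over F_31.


Delta = -16(4 a^3 + 27 b^2) mod 31 = 12
-1728 * (4 a)^3 = -1728 * (4*7)^3 mod 31 = 1
j = 1 * 12^(-1) mod 31 = 13

j = 13 (mod 31)


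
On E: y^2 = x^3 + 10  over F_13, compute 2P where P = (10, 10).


Doubling: s = (3 x1^2 + a) / (2 y1)
s = (3*10^2 + 0) / (2*10) mod 13 = 2
x3 = s^2 - 2 x1 mod 13 = 2^2 - 2*10 = 10
y3 = s (x1 - x3) - y1 mod 13 = 2 * (10 - 10) - 10 = 3

2P = (10, 3)


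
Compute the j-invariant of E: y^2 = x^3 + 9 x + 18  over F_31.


Delta = -16(4 a^3 + 27 b^2) mod 31 = 27
-1728 * (4 a)^3 = -1728 * (4*9)^3 mod 31 = 8
j = 8 * 27^(-1) mod 31 = 29

j = 29 (mod 31)


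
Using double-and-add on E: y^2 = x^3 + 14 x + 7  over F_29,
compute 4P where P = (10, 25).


k = 4 = 100_2 (binary, LSB first: 001)
Double-and-add from P = (10, 25):
  bit 0 = 0: acc unchanged = O
  bit 1 = 0: acc unchanged = O
  bit 2 = 1: acc = O + (22, 1) = (22, 1)

4P = (22, 1)


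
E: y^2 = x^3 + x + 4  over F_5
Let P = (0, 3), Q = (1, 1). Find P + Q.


P != Q, so use the chord formula.
s = (y2 - y1) / (x2 - x1) = (3) / (1) mod 5 = 3
x3 = s^2 - x1 - x2 mod 5 = 3^2 - 0 - 1 = 3
y3 = s (x1 - x3) - y1 mod 5 = 3 * (0 - 3) - 3 = 3

P + Q = (3, 3)


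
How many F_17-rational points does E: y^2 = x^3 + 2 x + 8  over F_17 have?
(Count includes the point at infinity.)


For each x in F_17, count y with y^2 = x^3 + 2 x + 8 mod 17:
  x = 0: RHS = 8, y in [5, 12]  -> 2 point(s)
  x = 6: RHS = 15, y in [7, 10]  -> 2 point(s)
  x = 7: RHS = 8, y in [5, 12]  -> 2 point(s)
  x = 8: RHS = 9, y in [3, 14]  -> 2 point(s)
  x = 10: RHS = 8, y in [5, 12]  -> 2 point(s)
  x = 11: RHS = 1, y in [1, 16]  -> 2 point(s)
  x = 12: RHS = 9, y in [3, 14]  -> 2 point(s)
  x = 13: RHS = 4, y in [2, 15]  -> 2 point(s)
  x = 14: RHS = 9, y in [3, 14]  -> 2 point(s)
  x = 15: RHS = 13, y in [8, 9]  -> 2 point(s)
Affine points: 20. Add the point at infinity: total = 21.

#E(F_17) = 21


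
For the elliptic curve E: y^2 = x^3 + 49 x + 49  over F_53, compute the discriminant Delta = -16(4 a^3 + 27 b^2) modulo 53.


4 a^3 + 27 b^2 = 4*49^3 + 27*49^2 = 470596 + 64827 = 535423
Delta = -16 * (535423) = -8566768
Delta mod 53 = 46

Delta = 46 (mod 53)


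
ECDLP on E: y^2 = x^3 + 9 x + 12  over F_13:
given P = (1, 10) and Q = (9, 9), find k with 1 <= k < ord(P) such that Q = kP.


Enumerate multiples of P until we hit Q = (9, 9):
  1P = (1, 10)
  2P = (2, 5)
  3P = (9, 4)
  4P = (6, 10)
  5P = (6, 3)
  6P = (9, 9)
Match found at i = 6.

k = 6
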